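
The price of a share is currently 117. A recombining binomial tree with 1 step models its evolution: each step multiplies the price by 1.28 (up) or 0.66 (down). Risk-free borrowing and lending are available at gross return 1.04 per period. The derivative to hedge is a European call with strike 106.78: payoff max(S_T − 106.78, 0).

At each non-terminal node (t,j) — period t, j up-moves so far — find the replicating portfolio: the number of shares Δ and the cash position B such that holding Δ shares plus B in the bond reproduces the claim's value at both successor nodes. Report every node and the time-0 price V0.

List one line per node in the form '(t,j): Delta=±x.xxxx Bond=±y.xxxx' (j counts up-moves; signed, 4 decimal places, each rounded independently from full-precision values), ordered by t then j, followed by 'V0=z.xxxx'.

Under the risk-neutral measure, an up-move has probability p* = (R−d)/(u−d) = 0.6129 and values discount at R = 1.04.
Terminal values V(1,·): V(1,0)=0.0000, V(1,1)=42.9800
(0,0): S=117.0000. Δ = (V_up−V_dn)/(S_up−S_dn) = (42.9800−0.0000)/(149.7600−77.2200) = 0.5925. V = [p*·42.9800 + (1−p*)·0.0000]/1.04 = 25.3294. B = V − Δ·S = -43.9932.
Self-financing check: at every node Δ·S+B equals the discounted successor values.

(0,0): Delta=0.5925 Bond=-43.9932
V0=25.3294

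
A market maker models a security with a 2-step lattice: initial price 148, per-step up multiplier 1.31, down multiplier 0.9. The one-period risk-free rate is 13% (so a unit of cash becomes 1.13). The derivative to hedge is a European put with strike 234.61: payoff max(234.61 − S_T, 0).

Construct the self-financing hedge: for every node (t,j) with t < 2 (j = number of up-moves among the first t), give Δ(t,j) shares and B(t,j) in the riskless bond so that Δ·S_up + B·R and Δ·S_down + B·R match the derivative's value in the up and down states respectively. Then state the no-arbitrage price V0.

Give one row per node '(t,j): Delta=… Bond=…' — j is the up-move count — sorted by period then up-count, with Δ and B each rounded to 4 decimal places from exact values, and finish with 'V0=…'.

(0,0): Delta=-0.8415 Bond=165.0514
(1,0): Delta=-1.0000 Bond=207.6195
(1,1): Delta=-0.7563 Bond=169.9861
V0=40.5085

Risk-neutral probability p* = (R−d)/(u−d) = (1.13−0.9)/(1.31−0.9) = 0.5610.
Payoff layer (t=2): V(2,0)=114.7300, V(2,1)=60.1180, V(2,2)=0.0000
Node (1,0) S=133.2000: V=(p*·60.1180+(1−p*)·114.7300)/1.13=74.4195; Δ=(60.1180−114.7300)/(174.4920−119.8800)=-1.0000; B=V−Δ·S=207.6195
Node (1,1) S=193.8800: V=(p*·0.0000+(1−p*)·60.1180)/1.13=23.3569; Δ=(0.0000−60.1180)/(253.9828−174.4920)=-0.7563; B=V−Δ·S=169.9861
Node (0,0) S=148.0000: V=(p*·23.3569+(1−p*)·74.4195)/1.13=40.5085; Δ=(23.3569−74.4195)/(193.8800−133.2000)=-0.8415; B=V−Δ·S=165.0514
Each (Δ,B) replicates both successor values, so the strategy is self-financing and V0 is arbitrage-free.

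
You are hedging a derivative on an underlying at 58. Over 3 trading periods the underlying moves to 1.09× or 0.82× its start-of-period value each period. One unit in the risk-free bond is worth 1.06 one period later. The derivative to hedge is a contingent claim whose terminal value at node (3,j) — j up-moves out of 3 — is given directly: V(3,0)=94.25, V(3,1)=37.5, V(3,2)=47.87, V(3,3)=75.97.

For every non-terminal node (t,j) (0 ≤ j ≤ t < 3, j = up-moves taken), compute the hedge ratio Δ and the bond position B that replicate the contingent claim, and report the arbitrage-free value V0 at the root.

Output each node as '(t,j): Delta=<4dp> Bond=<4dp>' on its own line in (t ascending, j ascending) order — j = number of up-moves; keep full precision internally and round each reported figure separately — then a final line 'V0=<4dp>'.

Under the risk-neutral measure, an up-move has probability p* = (R−d)/(u−d) = 0.8889 and values discount at R = 1.06.
Terminal payoffs: V(3,0)=94.2500, V(3,1)=37.5000, V(3,2)=47.8700, V(3,3)=75.9700
  t=2,j=0: stock 38.9992 → up 42.5091 (V=37.5000), down 31.9793 (V=94.2500). Price 41.3260; hedge Δ=-5.3895, bond B=251.5112.
  t=2,j=1: stock 51.8404 → up 56.5060 (V=47.8700), down 42.5091 (V=37.5000). Price 44.0734; hedge Δ=0.7409, bond B=5.6660.
  t=2,j=2: stock 68.9098 → up 75.1117 (V=75.9700), down 56.5060 (V=47.8700). Price 68.7243; hedge Δ=1.5103, bond B=-35.3498.
  t=1,j=0: stock 47.5600 → up 51.8404 (V=44.0734), down 38.9992 (V=41.3260). Price 41.2907; hedge Δ=0.2140, bond B=31.1152.
  t=1,j=1: stock 63.2200 → up 68.9098 (V=68.7243), down 51.8404 (V=44.0734). Price 62.2503; hedge Δ=1.4442, bond B=-29.0495.
  t=0,j=0: stock 58.0000 → up 63.2200 (V=62.2503), down 47.5600 (V=41.2907). Price 56.5297; hedge Δ=1.3384, bond B=-21.0986.
The time-0 hedge costs 56.5297, which is the no-arbitrage price.

(0,0): Delta=1.3384 Bond=-21.0986
(1,0): Delta=0.2140 Bond=31.1152
(1,1): Delta=1.4442 Bond=-29.0495
(2,0): Delta=-5.3895 Bond=251.5112
(2,1): Delta=0.7409 Bond=5.6660
(2,2): Delta=1.5103 Bond=-35.3498
V0=56.5297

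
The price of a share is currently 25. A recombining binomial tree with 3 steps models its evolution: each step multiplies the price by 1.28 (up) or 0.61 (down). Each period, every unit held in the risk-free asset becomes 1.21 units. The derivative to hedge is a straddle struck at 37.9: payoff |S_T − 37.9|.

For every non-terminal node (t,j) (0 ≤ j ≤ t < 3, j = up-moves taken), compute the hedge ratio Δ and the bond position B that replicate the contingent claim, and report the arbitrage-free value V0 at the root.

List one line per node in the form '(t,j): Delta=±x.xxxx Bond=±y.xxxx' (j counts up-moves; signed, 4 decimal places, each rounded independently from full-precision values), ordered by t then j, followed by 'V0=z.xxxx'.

(0,0): Delta=-0.0498 Bond=9.4176
(1,0): Delta=-1.0000 Bond=25.8862
(1,1): Delta=0.0031 Bond=9.7046
(2,0): Delta=-1.0000 Bond=31.3223
(2,1): Delta=-1.0000 Bond=31.3223
(2,2): Delta=0.0588 Bond=9.4583
V0=8.1732

No-arbitrage ⇒ martingale measure with p* = (R−d)/(u−d) = 0.8955.
At expiry t=3: V(3,0)=32.2255, V(3,1)=25.9928, V(3,2)=12.9144, V(3,3)=14.5288
  t=2,j=0: stock 9.3025 → up 11.9072 (V=25.9928), down 5.6745 (V=32.2255). Price 22.0198; hedge Δ=-1.0000, bond B=31.3223.
  t=2,j=1: stock 19.5200 → up 24.9856 (V=12.9144), down 11.9072 (V=25.9928). Price 11.8023; hedge Δ=-1.0000, bond B=31.3223.
  t=2,j=2: stock 40.9600 → up 52.4288 (V=14.5288), down 24.9856 (V=12.9144). Price 11.8679; hedge Δ=0.0588, bond B=9.4583.
  t=1,j=0: stock 15.2500 → up 19.5200 (V=11.8023), down 9.3025 (V=22.0198). Price 10.6362; hedge Δ=-1.0000, bond B=25.8862.
  t=1,j=1: stock 32.0000 → up 40.9600 (V=11.8679), down 19.5200 (V=11.8023). Price 9.8025; hedge Δ=0.0031, bond B=9.7046.
  t=0,j=0: stock 25.0000 → up 32.0000 (V=9.8025), down 15.2500 (V=10.6362). Price 8.1732; hedge Δ=-0.0498, bond B=9.4176.
The time-0 hedge costs 8.1732, which is the no-arbitrage price.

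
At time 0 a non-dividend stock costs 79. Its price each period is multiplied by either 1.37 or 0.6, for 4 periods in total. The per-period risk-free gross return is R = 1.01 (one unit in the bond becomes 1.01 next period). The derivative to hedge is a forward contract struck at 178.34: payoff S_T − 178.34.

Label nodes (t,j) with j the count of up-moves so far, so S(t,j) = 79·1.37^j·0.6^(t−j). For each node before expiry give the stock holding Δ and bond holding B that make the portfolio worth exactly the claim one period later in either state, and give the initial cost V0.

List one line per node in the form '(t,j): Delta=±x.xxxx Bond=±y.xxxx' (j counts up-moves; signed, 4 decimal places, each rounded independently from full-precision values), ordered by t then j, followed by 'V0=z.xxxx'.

Since d<R<u, set p* = (R−d)/(u−d) = 0.5325; price each node as the discounted p*-expectation of its children.
Terminal values V(4,·): V(4,0)=-168.1016, V(4,1)=-154.9623, V(4,2)=-124.9610, V(4,3)=-56.4579, V(4,4)=99.9575
  t=3,j=0: stock 17.0640 → up 23.3777 (V=-154.9623), down 10.2384 (V=-168.1016). Price -159.5103; hedge Δ=1.0000, bond B=-176.5743.
  t=3,j=1: stock 38.9628 → up 53.3790 (V=-124.9610), down 23.3777 (V=-154.9623). Price -137.6115; hedge Δ=1.0000, bond B=-176.5743.
  t=3,j=2: stock 88.9651 → up 121.8821 (V=-56.4579), down 53.3790 (V=-124.9610). Price -87.6092; hedge Δ=1.0000, bond B=-176.5743.
  t=3,j=3: stock 203.1369 → up 278.2975 (V=99.9575), down 121.8821 (V=-56.4579). Price 26.5626; hedge Δ=1.0000, bond B=-176.5743.
  t=2,j=0: stock 28.4400 → up 38.9628 (V=-137.6115), down 17.0640 (V=-159.5103). Price -146.3860; hedge Δ=1.0000, bond B=-174.8260.
  t=2,j=1: stock 64.9380 → up 88.9651 (V=-87.6092), down 38.9628 (V=-137.6115). Price -109.8880; hedge Δ=1.0000, bond B=-174.8260.
  t=2,j=2: stock 148.2751 → up 203.1369 (V=26.5626), down 88.9651 (V=-87.6092). Price -26.5509; hedge Δ=1.0000, bond B=-174.8260.
  t=1,j=0: stock 47.4000 → up 64.9380 (V=-109.8880), down 28.4400 (V=-146.3860). Price -125.6950; hedge Δ=1.0000, bond B=-173.0950.
  t=1,j=1: stock 108.2300 → up 148.2751 (V=-26.5509), down 64.9380 (V=-109.8880). Price -64.8650; hedge Δ=1.0000, bond B=-173.0950.
  t=0,j=0: stock 79.0000 → up 108.2300 (V=-64.8650), down 47.4000 (V=-125.6950). Price -92.3812; hedge Δ=1.0000, bond B=-171.3812.
Root portfolio cost Δ·79+B reproduces V0=-92.3812.

(0,0): Delta=1.0000 Bond=-171.3812
(1,0): Delta=1.0000 Bond=-173.0950
(1,1): Delta=1.0000 Bond=-173.0950
(2,0): Delta=1.0000 Bond=-174.8260
(2,1): Delta=1.0000 Bond=-174.8260
(2,2): Delta=1.0000 Bond=-174.8260
(3,0): Delta=1.0000 Bond=-176.5743
(3,1): Delta=1.0000 Bond=-176.5743
(3,2): Delta=1.0000 Bond=-176.5743
(3,3): Delta=1.0000 Bond=-176.5743
V0=-92.3812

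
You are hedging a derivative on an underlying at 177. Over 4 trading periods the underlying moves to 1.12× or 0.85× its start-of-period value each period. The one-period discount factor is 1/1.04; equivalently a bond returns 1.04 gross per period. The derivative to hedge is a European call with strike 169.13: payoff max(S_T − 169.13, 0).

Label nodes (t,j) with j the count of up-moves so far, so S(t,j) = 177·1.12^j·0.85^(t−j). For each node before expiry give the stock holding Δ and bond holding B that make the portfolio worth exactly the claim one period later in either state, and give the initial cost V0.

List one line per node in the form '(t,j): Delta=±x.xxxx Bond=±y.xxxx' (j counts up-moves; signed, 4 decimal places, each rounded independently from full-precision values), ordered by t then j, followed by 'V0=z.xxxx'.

Under the risk-neutral measure, an up-move has probability p* = (R−d)/(u−d) = 0.7037 and values discount at R = 1.04.
Payoff layer (t=4): V(4,0)=0.0000, V(4,1)=0.0000, V(4,2)=0.0000, V(4,3)=42.2414, V(4,4)=109.3829
(3,0): S=108.7001. Δ = (V_up−V_dn)/(S_up−S_dn) = (0.0000−0.0000)/(121.7441−92.3951) = 0.0000. V = [p*·0.0000 + (1−p*)·0.0000]/1.04 = 0.0000. B = V − Δ·S = 0.0000.
(3,1): S=143.2284. Δ = (V_up−V_dn)/(S_up−S_dn) = (0.0000−0.0000)/(160.4158−121.7441) = 0.0000. V = [p*·0.0000 + (1−p*)·0.0000]/1.04 = 0.0000. B = V − Δ·S = 0.0000.
(3,2): S=188.7245. Δ = (V_up−V_dn)/(S_up−S_dn) = (42.2414−0.0000)/(211.3714−160.4158) = 0.8290. V = [p*·42.2414 + (1−p*)·0.0000]/1.04 = 28.5822. B = V − Δ·S = -127.8675.
(3,3): S=248.6723. Δ = (V_up−V_dn)/(S_up−S_dn) = (109.3829−42.2414)/(278.5129−211.3714) = 1.0000. V = [p*·109.3829 + (1−p*)·42.2414]/1.04 = 86.0473. B = V − Δ·S = -162.6250.
(2,0): S=127.8825. Δ = (V_up−V_dn)/(S_up−S_dn) = (0.0000−0.0000)/(143.2284−108.7001) = 0.0000. V = [p*·0.0000 + (1−p*)·0.0000]/1.04 = 0.0000. B = V − Δ·S = 0.0000.
(2,1): S=168.5040. Δ = (V_up−V_dn)/(S_up−S_dn) = (28.5822−0.0000)/(188.7245−143.2284) = 0.6282. V = [p*·28.5822 + (1−p*)·0.0000]/1.04 = 19.3398. B = V − Δ·S = -86.5201.
(2,2): S=222.0288. Δ = (V_up−V_dn)/(S_up−S_dn) = (86.0473−28.5822)/(248.6723−188.7245) = 0.9586. V = [p*·86.0473 + (1−p*)·28.5822]/1.04 = 66.3659. B = V − Δ·S = -146.4678.
(1,0): S=150.4500. Δ = (V_up−V_dn)/(S_up−S_dn) = (19.3398−0.0000)/(168.5040−127.8825) = 0.4761. V = [p*·19.3398 + (1−p*)·0.0000]/1.04 = 13.0860. B = V − Δ·S = -58.5428.
(1,1): S=198.2400. Δ = (V_up−V_dn)/(S_up−S_dn) = (66.3659−19.3398)/(222.0288−168.5040) = 0.8786. V = [p*·66.3659 + (1−p*)·19.3398]/1.04 = 50.4156. B = V − Δ·S = -123.7553.
(0,0): S=177.0000. Δ = (V_up−V_dn)/(S_up−S_dn) = (50.4156−13.0860)/(198.2400−150.4500) = 0.7811. V = [p*·50.4156 + (1−p*)·13.0860]/1.04 = 37.8414. B = V − Δ·S = -100.4164.
Each (Δ,B) replicates both successor values, so the strategy is self-financing and V0 is arbitrage-free.

(0,0): Delta=0.7811 Bond=-100.4164
(1,0): Delta=0.4761 Bond=-58.5428
(1,1): Delta=0.8786 Bond=-123.7553
(2,0): Delta=0.0000 Bond=0.0000
(2,1): Delta=0.6282 Bond=-86.5201
(2,2): Delta=0.9586 Bond=-146.4678
(3,0): Delta=0.0000 Bond=0.0000
(3,1): Delta=0.0000 Bond=0.0000
(3,2): Delta=0.8290 Bond=-127.8675
(3,3): Delta=1.0000 Bond=-162.6250
V0=37.8414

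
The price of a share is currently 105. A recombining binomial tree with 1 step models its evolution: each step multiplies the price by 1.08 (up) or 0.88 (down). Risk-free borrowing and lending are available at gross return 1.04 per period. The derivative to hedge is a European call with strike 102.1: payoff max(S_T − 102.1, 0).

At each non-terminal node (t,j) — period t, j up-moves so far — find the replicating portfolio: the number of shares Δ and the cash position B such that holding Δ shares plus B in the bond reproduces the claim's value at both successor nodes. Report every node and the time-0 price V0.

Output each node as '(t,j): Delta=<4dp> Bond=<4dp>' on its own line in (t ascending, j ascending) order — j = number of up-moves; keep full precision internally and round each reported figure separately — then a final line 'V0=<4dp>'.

(0,0): Delta=0.5381 Bond=-47.8077
V0=8.6923

Under the risk-neutral measure, an up-move has probability p* = (R−d)/(u−d) = 0.8000 and values discount at R = 1.04.
Payoff layer (t=1): V(1,0)=0.0000, V(1,1)=11.3000
  t=0,j=0: stock 105.0000 → up 113.4000 (V=11.3000), down 92.4000 (V=0.0000). Price 8.6923; hedge Δ=0.5381, bond B=-47.8077.
Each (Δ,B) replicates both successor values, so the strategy is self-financing and V0 is arbitrage-free.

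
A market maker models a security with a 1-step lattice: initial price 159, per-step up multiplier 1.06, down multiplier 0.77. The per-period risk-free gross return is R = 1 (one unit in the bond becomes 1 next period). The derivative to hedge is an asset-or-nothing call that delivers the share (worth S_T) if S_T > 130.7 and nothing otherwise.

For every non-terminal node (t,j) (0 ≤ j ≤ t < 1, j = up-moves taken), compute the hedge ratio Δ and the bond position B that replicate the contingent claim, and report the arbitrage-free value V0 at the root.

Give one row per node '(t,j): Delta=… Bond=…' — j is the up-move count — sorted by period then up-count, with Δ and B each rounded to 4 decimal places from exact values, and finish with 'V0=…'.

(0,0): Delta=3.6552 Bond=-447.5028
V0=133.6697

Under the risk-neutral measure, an up-move has probability p* = (R−d)/(u−d) = 0.7931 and values discount at R = 1.
Payoff layer (t=1): V(1,0)=0.0000, V(1,1)=168.5400
  t=0,j=0: stock 159.0000 → up 168.5400 (V=168.5400), down 122.4300 (V=0.0000). Price 133.6697; hedge Δ=3.6552, bond B=-447.5028.
Root portfolio cost Δ·159+B reproduces V0=133.6697.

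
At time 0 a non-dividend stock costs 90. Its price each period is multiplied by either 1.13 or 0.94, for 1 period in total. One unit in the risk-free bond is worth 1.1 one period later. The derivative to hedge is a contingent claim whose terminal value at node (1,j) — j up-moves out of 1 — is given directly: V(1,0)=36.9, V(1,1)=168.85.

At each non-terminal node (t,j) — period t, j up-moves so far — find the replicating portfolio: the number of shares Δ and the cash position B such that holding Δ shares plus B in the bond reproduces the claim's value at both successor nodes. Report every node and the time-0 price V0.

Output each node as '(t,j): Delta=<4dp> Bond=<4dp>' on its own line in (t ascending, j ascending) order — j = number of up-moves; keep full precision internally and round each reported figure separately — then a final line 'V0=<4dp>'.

No-arbitrage ⇒ martingale measure with p* = (R−d)/(u−d) = 0.8421.
Terminal values V(1,·): V(1,0)=36.9000, V(1,1)=168.8500
  t=0,j=0: stock 90.0000 → up 101.7000 (V=168.8500), down 84.6000 (V=36.9000). Price 134.5598; hedge Δ=7.7164, bond B=-559.9139.
Each (Δ,B) replicates both successor values, so the strategy is self-financing and V0 is arbitrage-free.

(0,0): Delta=7.7164 Bond=-559.9139
V0=134.5598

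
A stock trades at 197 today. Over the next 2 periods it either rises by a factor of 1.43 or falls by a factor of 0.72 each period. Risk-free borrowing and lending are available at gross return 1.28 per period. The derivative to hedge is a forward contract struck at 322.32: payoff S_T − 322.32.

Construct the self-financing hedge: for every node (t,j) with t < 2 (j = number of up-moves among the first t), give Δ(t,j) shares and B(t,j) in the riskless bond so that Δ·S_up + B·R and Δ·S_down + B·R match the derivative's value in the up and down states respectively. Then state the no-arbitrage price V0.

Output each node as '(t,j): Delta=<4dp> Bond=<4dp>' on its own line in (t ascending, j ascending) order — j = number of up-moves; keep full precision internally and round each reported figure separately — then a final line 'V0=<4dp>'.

(0,0): Delta=1.0000 Bond=-196.7285
(1,0): Delta=1.0000 Bond=-251.8125
(1,1): Delta=1.0000 Bond=-251.8125
V0=0.2715

No-arbitrage ⇒ martingale measure with p* = (R−d)/(u−d) = 0.7887.
Terminal values V(2,·): V(2,0)=-220.1952, V(2,1)=-119.4888, V(2,2)=80.5253
(1,0): S=141.8400. Δ = (V_up−V_dn)/(S_up−S_dn) = (-119.4888−-220.1952)/(202.8312−102.1248) = 1.0000. V = [p*·-119.4888 + (1−p*)·-220.1952]/1.28 = -109.9725. B = V − Δ·S = -251.8125.
(1,1): S=281.7100. Δ = (V_up−V_dn)/(S_up−S_dn) = (80.5253−-119.4888)/(402.8453−202.8312) = 1.0000. V = [p*·80.5253 + (1−p*)·-119.4888]/1.28 = 29.8975. B = V − Δ·S = -251.8125.
(0,0): S=197.0000. Δ = (V_up−V_dn)/(S_up−S_dn) = (29.8975−-109.9725)/(281.7100−141.8400) = 1.0000. V = [p*·29.8975 + (1−p*)·-109.9725]/1.28 = 0.2715. B = V − Δ·S = -196.7285.
Self-financing check: at every node Δ·S+B equals the discounted successor values.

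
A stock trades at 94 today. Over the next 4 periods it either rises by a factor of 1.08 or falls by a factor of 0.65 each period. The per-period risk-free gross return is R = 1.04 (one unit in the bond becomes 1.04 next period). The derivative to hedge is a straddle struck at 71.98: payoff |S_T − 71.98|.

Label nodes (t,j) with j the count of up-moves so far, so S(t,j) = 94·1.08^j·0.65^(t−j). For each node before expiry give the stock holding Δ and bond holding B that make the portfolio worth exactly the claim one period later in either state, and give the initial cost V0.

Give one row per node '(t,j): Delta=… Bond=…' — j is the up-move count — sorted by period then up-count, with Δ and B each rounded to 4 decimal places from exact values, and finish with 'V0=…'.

(0,0): Delta=0.7214 Bond=-33.2421
(1,0): Delta=-0.7112 Bond=52.9611
(1,1): Delta=0.8099 Bond=-43.5495
(2,0): Delta=-1.0000 Bond=66.5496
(2,1): Delta=-0.6934 Bond=53.9032
(2,2): Delta=0.9026 Bond=-55.4653
(3,0): Delta=-1.0000 Bond=69.2115
(3,1): Delta=-1.0000 Bond=69.2115
(3,2): Delta=-0.6744 Bond=54.7104
(3,3): Delta=1.0000 Bond=-69.2115
V0=34.5718

Under the risk-neutral measure, an up-move has probability p* = (R−d)/(u−d) = 0.9070 and values discount at R = 1.04.
Payoff layer (t=4): V(4,0)=55.2004, V(4,1)=44.1001, V(4,2)=25.6564, V(4,3)=4.9884, V(4,4)=55.9060
(3,0): S=25.8148. Δ = (V_up−V_dn)/(S_up−S_dn) = (44.1001−55.2004)/(27.8799−16.7796) = -1.0000. V = [p*·44.1001 + (1−p*)·55.2004]/1.04 = 43.3968. B = V − Δ·S = 69.2115.
(3,1): S=42.8922. Δ = (V_up−V_dn)/(S_up−S_dn) = (25.6564−44.1001)/(46.3236−27.8799) = -1.0000. V = [p*·25.6564 + (1−p*)·44.1001]/1.04 = 26.3193. B = V − Δ·S = 69.2115.
(3,2): S=71.2670. Δ = (V_up−V_dn)/(S_up−S_dn) = (4.9884−25.6564)/(76.9684−46.3236) = -0.6744. V = [p*·4.9884 + (1−p*)·25.6564]/1.04 = 6.6452. B = V − Δ·S = 54.7104.
(3,3): S=118.4129. Δ = (V_up−V_dn)/(S_up−S_dn) = (55.9060−4.9884)/(127.8860−76.9684) = 1.0000. V = [p*·55.9060 + (1−p*)·4.9884]/1.04 = 49.2014. B = V − Δ·S = -69.2115.
(2,0): S=39.7150. Δ = (V_up−V_dn)/(S_up−S_dn) = (26.3193−43.3968)/(42.8922−25.8148) = -1.0000. V = [p*·26.3193 + (1−p*)·43.3968]/1.04 = 26.8346. B = V − Δ·S = 66.5496.
(2,1): S=65.9880. Δ = (V_up−V_dn)/(S_up−S_dn) = (6.6452−26.3193)/(71.2670−42.8922) = -0.6934. V = [p*·6.6452 + (1−p*)·26.3193]/1.04 = 8.1494. B = V − Δ·S = 53.9032.
(2,2): S=109.6416. Δ = (V_up−V_dn)/(S_up−S_dn) = (49.2014−6.6452)/(118.4129−71.2670) = 0.9026. V = [p*·49.2014 + (1−p*)·6.6452]/1.04 = 43.5026. B = V − Δ·S = -55.4653.
(1,0): S=61.1000. Δ = (V_up−V_dn)/(S_up−S_dn) = (8.1494−26.8346)/(65.9880−39.7150) = -0.7112. V = [p*·8.1494 + (1−p*)·26.8346]/1.04 = 9.5072. B = V − Δ·S = 52.9611.
(1,1): S=101.5200. Δ = (V_up−V_dn)/(S_up−S_dn) = (43.5026−8.1494)/(109.6416−65.9880) = 0.8099. V = [p*·43.5026 + (1−p*)·8.1494]/1.04 = 38.6672. B = V − Δ·S = -43.5495.
(0,0): S=94.0000. Δ = (V_up−V_dn)/(S_up−S_dn) = (38.6672−9.5072)/(101.5200−61.1000) = 0.7214. V = [p*·38.6672 + (1−p*)·9.5072]/1.04 = 34.5718. B = V − Δ·S = -33.2421.
Each (Δ,B) replicates both successor values, so the strategy is self-financing and V0 is arbitrage-free.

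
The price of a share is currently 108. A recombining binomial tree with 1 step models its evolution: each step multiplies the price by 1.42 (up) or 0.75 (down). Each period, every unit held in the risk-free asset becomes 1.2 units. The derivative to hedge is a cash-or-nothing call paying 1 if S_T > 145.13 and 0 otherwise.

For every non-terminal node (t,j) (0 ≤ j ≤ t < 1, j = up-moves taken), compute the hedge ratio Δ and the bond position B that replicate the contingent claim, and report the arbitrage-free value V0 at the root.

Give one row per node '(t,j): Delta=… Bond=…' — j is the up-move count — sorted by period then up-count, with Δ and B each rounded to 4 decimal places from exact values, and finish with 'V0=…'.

Since d<R<u, set p* = (R−d)/(u−d) = 0.6716; price each node as the discounted p*-expectation of its children.
At expiry t=1: V(1,0)=0.0000, V(1,1)=1.0000
  t=0,j=0: stock 108.0000 → up 153.3600 (V=1.0000), down 81.0000 (V=0.0000). Price 0.5597; hedge Δ=0.0138, bond B=-0.9328.
Root portfolio cost Δ·108+B reproduces V0=0.5597.

(0,0): Delta=0.0138 Bond=-0.9328
V0=0.5597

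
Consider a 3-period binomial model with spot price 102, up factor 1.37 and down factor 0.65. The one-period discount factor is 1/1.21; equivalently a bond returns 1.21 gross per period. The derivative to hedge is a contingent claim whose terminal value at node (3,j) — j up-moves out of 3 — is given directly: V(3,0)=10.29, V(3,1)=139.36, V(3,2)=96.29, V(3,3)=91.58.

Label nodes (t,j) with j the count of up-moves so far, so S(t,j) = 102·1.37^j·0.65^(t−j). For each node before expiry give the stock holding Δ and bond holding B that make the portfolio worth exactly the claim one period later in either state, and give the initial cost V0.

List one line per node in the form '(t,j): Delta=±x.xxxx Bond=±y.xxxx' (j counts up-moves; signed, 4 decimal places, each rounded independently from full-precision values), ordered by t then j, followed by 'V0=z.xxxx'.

(0,0): Delta=-0.1057 Bond=66.1510
(1,0): Delta=-0.0834 Bond=78.5644
(1,1): Delta=-0.1087 Bond=80.4650
(2,0): Delta=4.1597 Bond=-87.7947
(2,1): Delta=-0.6586 Bond=147.3080
(2,2): Delta=-0.0342 Bond=83.0926
V0=55.3709

The replicating-portfolio and risk-neutral prices coincide; use p* = (1.21−0.65)/(1.37−0.65) = 0.7778 for the latter.
Payoff layer (t=3): V(3,0)=10.2900, V(3,1)=139.3600, V(3,2)=96.2900, V(3,3)=91.5800
(2,0): S=43.0950. Δ = (V_up−V_dn)/(S_up−S_dn) = (139.3600−10.2900)/(59.0402−28.0118) = 4.1597. V = [p*·139.3600 + (1−p*)·10.2900]/1.21 = 91.4692. B = V − Δ·S = -87.7947.
(2,1): S=90.8310. Δ = (V_up−V_dn)/(S_up−S_dn) = (96.2900−139.3600)/(124.4385−59.0402) = -0.6586. V = [p*·96.2900 + (1−p*)·139.3600]/1.21 = 87.4885. B = V − Δ·S = 147.3080.
(2,2): S=191.4438. Δ = (V_up−V_dn)/(S_up−S_dn) = (91.5800−96.2900)/(262.2780−124.4385) = -0.0342. V = [p*·91.5800 + (1−p*)·96.2900]/1.21 = 76.5510. B = V − Δ·S = 83.0926.
(1,0): S=66.3000. Δ = (V_up−V_dn)/(S_up−S_dn) = (87.4885−91.4692)/(90.8310−43.0950) = -0.0834. V = [p*·87.4885 + (1−p*)·91.4692]/1.21 = 73.0356. B = V − Δ·S = 78.5644.
(1,1): S=139.7400. Δ = (V_up−V_dn)/(S_up−S_dn) = (76.5510−87.4885)/(191.4438−90.8310) = -0.1087. V = [p*·76.5510 + (1−p*)·87.4885]/1.21 = 65.2740. B = V − Δ·S = 80.4650.
(0,0): S=102.0000. Δ = (V_up−V_dn)/(S_up−S_dn) = (65.2740−73.0356)/(139.7400−66.3000) = -0.1057. V = [p*·65.2740 + (1−p*)·73.0356]/1.21 = 55.3709. B = V − Δ·S = 66.1510.
Check: Δ(0,0)·S0 + B(0,0) = 55.3709 = V0.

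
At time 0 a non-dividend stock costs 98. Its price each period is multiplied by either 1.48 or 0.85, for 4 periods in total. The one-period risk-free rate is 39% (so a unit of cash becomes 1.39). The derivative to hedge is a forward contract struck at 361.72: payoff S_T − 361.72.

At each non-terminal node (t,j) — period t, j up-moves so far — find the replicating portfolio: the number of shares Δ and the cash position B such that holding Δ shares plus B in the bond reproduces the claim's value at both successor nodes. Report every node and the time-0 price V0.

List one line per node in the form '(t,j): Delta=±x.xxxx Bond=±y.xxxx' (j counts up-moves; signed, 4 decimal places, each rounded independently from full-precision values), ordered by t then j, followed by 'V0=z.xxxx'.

(0,0): Delta=1.0000 Bond=-96.8977
(1,0): Delta=1.0000 Bond=-134.6878
(1,1): Delta=1.0000 Bond=-134.6878
(2,0): Delta=1.0000 Bond=-187.2160
(2,1): Delta=1.0000 Bond=-187.2160
(2,2): Delta=1.0000 Bond=-187.2160
(3,0): Delta=1.0000 Bond=-260.2302
(3,1): Delta=1.0000 Bond=-260.2302
(3,2): Delta=1.0000 Bond=-260.2302
(3,3): Delta=1.0000 Bond=-260.2302
V0=1.1023

Since d<R<u, set p* = (R−d)/(u−d) = 0.8571; price each node as the discounted p*-expectation of its children.
Payoff layer (t=4): V(4,0)=-310.5634, V(4,1)=-272.6473, V(4,2)=-206.6287, V(4,3)=-91.6787, V(4,4)=108.4695
  t=3,j=0: stock 60.1842 → up 89.0727 (V=-272.6473), down 51.1566 (V=-310.5634). Price -200.0460; hedge Δ=1.0000, bond B=-260.2302.
  t=3,j=1: stock 104.7914 → up 155.0913 (V=-206.6287), down 89.0727 (V=-272.6473). Price -155.4388; hedge Δ=1.0000, bond B=-260.2302.
  t=3,j=2: stock 182.4603 → up 270.0413 (V=-91.6787), down 155.0913 (V=-206.6287). Price -77.7699; hedge Δ=1.0000, bond B=-260.2302.
  t=3,j=3: stock 317.6956 → up 470.1895 (V=108.4695), down 270.0413 (V=-91.6787). Price 57.4654; hedge Δ=1.0000, bond B=-260.2302.
  t=2,j=0: stock 70.8050 → up 104.7914 (V=-155.4388), down 60.1842 (V=-200.0460). Price -116.4110; hedge Δ=1.0000, bond B=-187.2160.
  t=2,j=1: stock 123.2840 → up 182.4603 (V=-77.7699), down 104.7914 (V=-155.4388). Price -63.9320; hedge Δ=1.0000, bond B=-187.2160.
  t=2,j=2: stock 214.6592 → up 317.6956 (V=57.4654), down 182.4603 (V=-77.7699). Price 27.4432; hedge Δ=1.0000, bond B=-187.2160.
  t=1,j=0: stock 83.3000 → up 123.2840 (V=-63.9320), down 70.8050 (V=-116.4110). Price -51.3878; hedge Δ=1.0000, bond B=-134.6878.
  t=1,j=1: stock 145.0400 → up 214.6592 (V=27.4432), down 123.2840 (V=-63.9320). Price 10.3522; hedge Δ=1.0000, bond B=-134.6878.
  t=0,j=0: stock 98.0000 → up 145.0400 (V=10.3522), down 83.3000 (V=-51.3878). Price 1.1023; hedge Δ=1.0000, bond B=-96.8977.
Root portfolio cost Δ·98+B reproduces V0=1.1023.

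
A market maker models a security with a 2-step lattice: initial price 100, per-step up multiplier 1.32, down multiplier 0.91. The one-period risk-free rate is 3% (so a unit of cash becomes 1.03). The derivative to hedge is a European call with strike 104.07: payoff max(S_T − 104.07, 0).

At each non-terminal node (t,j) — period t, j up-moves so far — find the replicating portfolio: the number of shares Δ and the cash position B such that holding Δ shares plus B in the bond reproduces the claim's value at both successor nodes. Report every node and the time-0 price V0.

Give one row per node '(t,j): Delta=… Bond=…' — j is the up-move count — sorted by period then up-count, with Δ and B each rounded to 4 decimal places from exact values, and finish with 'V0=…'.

(0,0): Delta=0.6439 Bond=-52.4615
(1,0): Delta=0.4302 Bond=-34.5856
(1,1): Delta=1.0000 Bond=-101.0388
V0=11.9298

Since d<R<u, set p* = (R−d)/(u−d) = 0.2927; price each node as the discounted p*-expectation of its children.
At expiry t=2: V(2,0)=0.0000, V(2,1)=16.0500, V(2,2)=70.1700
(1,0): S=91.0000. Δ = (V_up−V_dn)/(S_up−S_dn) = (16.0500−0.0000)/(120.1200−82.8100) = 0.4302. V = [p*·16.0500 + (1−p*)·0.0000]/1.03 = 4.5607. B = V − Δ·S = -34.5856.
(1,1): S=132.0000. Δ = (V_up−V_dn)/(S_up−S_dn) = (70.1700−16.0500)/(174.2400−120.1200) = 1.0000. V = [p*·70.1700 + (1−p*)·16.0500]/1.03 = 30.9612. B = V − Δ·S = -101.0388.
(0,0): S=100.0000. Δ = (V_up−V_dn)/(S_up−S_dn) = (30.9612−4.5607)/(132.0000−91.0000) = 0.6439. V = [p*·30.9612 + (1−p*)·4.5607]/1.03 = 11.9298. B = V − Δ·S = -52.4615.
Each (Δ,B) replicates both successor values, so the strategy is self-financing and V0 is arbitrage-free.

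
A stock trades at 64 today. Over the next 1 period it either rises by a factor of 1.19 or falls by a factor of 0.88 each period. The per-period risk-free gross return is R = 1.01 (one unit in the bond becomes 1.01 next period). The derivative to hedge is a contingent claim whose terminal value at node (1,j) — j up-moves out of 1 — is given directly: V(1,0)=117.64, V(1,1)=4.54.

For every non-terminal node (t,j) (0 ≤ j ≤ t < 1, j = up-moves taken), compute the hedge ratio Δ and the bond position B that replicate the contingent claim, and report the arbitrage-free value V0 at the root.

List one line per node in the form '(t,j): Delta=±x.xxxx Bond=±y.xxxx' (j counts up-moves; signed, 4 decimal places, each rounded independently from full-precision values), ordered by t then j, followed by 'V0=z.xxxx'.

Since d<R<u, set p* = (R−d)/(u−d) = 0.4194; price each node as the discounted p*-expectation of its children.
Terminal payoffs: V(1,0)=117.6400, V(1,1)=4.5400
Node (0,0) S=64.0000: V=(p*·4.5400+(1−p*)·117.6400)/1.01=69.5158; Δ=(4.5400−117.6400)/(76.1600−56.3200)=-5.7006; B=V−Δ·S=434.3545
The time-0 hedge costs 69.5158, which is the no-arbitrage price.

(0,0): Delta=-5.7006 Bond=434.3545
V0=69.5158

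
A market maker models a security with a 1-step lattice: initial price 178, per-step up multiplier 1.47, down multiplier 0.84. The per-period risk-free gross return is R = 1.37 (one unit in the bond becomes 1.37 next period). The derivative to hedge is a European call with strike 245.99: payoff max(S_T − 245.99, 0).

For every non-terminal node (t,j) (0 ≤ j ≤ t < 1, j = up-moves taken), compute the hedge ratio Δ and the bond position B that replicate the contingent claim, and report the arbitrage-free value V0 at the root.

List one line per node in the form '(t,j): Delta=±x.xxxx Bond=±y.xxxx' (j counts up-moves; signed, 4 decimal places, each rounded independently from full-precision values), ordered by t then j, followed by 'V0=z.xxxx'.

No-arbitrage ⇒ martingale measure with p* = (R−d)/(u−d) = 0.8413.
Payoff layer (t=1): V(1,0)=0.0000, V(1,1)=15.6700
(0,0): S=178.0000. Δ = (V_up−V_dn)/(S_up−S_dn) = (15.6700−0.0000)/(261.6600−149.5200) = 0.1397. V = [p*·15.6700 + (1−p*)·0.0000]/1.37 = 9.6224. B = V − Δ·S = -15.2506.
Self-financing check: at every node Δ·S+B equals the discounted successor values.

(0,0): Delta=0.1397 Bond=-15.2506
V0=9.6224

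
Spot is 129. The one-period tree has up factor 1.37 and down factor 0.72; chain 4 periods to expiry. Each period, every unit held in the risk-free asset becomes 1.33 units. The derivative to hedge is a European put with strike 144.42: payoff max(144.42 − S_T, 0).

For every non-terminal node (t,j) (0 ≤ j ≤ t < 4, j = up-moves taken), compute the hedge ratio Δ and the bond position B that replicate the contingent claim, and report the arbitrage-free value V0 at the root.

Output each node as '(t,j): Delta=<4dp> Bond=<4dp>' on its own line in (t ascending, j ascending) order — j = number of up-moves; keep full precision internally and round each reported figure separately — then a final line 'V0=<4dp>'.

Under the risk-neutral measure, an up-move has probability p* = (R−d)/(u−d) = 0.9385 and values discount at R = 1.33.
Terminal values V(4,·): V(4,0)=109.7527, V(4,1)=78.4559, V(4,2)=18.9049, V(4,3)=0.0000, V(4,4)=0.0000
  t=3,j=0: stock 48.1490 → up 65.9641 (V=78.4559), down 34.6673 (V=109.7527). Price 60.4375; hedge Δ=-1.0000, bond B=108.5865.
  t=3,j=1: stock 91.6168 → up 125.5151 (V=18.9049), down 65.9641 (V=78.4559). Price 16.9696; hedge Δ=-1.0000, bond B=108.5865.
  t=3,j=2: stock 174.3265 → up 238.8273 (V=0.0000), down 125.5151 (V=18.9049). Price 0.8747; hedge Δ=-0.1668, bond B=29.9592.
  t=3,j=3: stock 331.7045 → up 454.4352 (V=0.0000), down 238.8273 (V=0.0000). Price 0.0000; hedge Δ=0.0000, bond B=0.0000.
  t=2,j=0: stock 66.8736 → up 91.6168 (V=16.9696), down 48.1490 (V=60.4375). Price 14.7704; hedge Δ=-1.0000, bond B=81.6440.
  t=2,j=1: stock 127.2456 → up 174.3265 (V=0.8747), down 91.6168 (V=16.9696). Price 1.4024; hedge Δ=-0.1946, bond B=26.1638.
  t=2,j=2: stock 242.1201 → up 331.7045 (V=0.0000), down 174.3265 (V=0.8747). Price 0.0405; hedge Δ=-0.0056, bond B=1.3862.
  t=1,j=0: stock 92.8800 → up 127.2456 (V=1.4024), down 66.8736 (V=14.7704). Price 1.6730; hedge Δ=-0.2214, bond B=22.2391.
  t=1,j=1: stock 176.7300 → up 242.1201 (V=0.0405), down 127.2456 (V=1.4024). Price 0.0934; hedge Δ=-0.0119, bond B=2.1887.
  t=0,j=0: stock 129.0000 → up 176.7300 (V=0.0934), down 92.8800 (V=1.6730). Price 0.1433; hedge Δ=-0.0188, bond B=2.5734.
Self-financing check: at every node Δ·S+B equals the discounted successor values.

(0,0): Delta=-0.0188 Bond=2.5734
(1,0): Delta=-0.2214 Bond=22.2391
(1,1): Delta=-0.0119 Bond=2.1887
(2,0): Delta=-1.0000 Bond=81.6440
(2,1): Delta=-0.1946 Bond=26.1638
(2,2): Delta=-0.0056 Bond=1.3862
(3,0): Delta=-1.0000 Bond=108.5865
(3,1): Delta=-1.0000 Bond=108.5865
(3,2): Delta=-0.1668 Bond=29.9592
(3,3): Delta=0.0000 Bond=0.0000
V0=0.1433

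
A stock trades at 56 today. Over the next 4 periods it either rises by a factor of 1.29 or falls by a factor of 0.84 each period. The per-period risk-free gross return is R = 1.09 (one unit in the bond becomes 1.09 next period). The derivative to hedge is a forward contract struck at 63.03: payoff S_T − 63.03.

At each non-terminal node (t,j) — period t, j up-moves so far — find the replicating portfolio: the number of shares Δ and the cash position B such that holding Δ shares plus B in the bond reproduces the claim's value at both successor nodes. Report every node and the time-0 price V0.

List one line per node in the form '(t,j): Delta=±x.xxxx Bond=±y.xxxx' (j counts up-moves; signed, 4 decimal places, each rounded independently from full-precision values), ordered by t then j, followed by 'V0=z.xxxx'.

(0,0): Delta=1.0000 Bond=-44.6520
(1,0): Delta=1.0000 Bond=-48.6707
(1,1): Delta=1.0000 Bond=-48.6707
(2,0): Delta=1.0000 Bond=-53.0511
(2,1): Delta=1.0000 Bond=-53.0511
(2,2): Delta=1.0000 Bond=-53.0511
(3,0): Delta=1.0000 Bond=-57.8257
(3,1): Delta=1.0000 Bond=-57.8257
(3,2): Delta=1.0000 Bond=-57.8257
(3,3): Delta=1.0000 Bond=-57.8257
V0=11.3480

No-arbitrage ⇒ martingale measure with p* = (R−d)/(u−d) = 0.5556.
Terminal payoffs: V(4,0)=-35.1492, V(4,1)=-20.2131, V(4,2)=2.7246, V(4,3)=37.9503, V(4,4)=92.0468
Node (3,0) S=33.1914: V=(p*·-20.2131+(1−p*)·-35.1492)/1.09=-24.6343; Δ=(-20.2131−-35.1492)/(42.8169−27.8808)=1.0000; B=V−Δ·S=-57.8257
Node (3,1) S=50.9725: V=(p*·2.7246+(1−p*)·-20.2131)/1.09=-6.8531; Δ=(2.7246−-20.2131)/(65.7546−42.8169)=1.0000; B=V−Δ·S=-57.8257
Node (3,2) S=78.2793: V=(p*·37.9503+(1−p*)·2.7246)/1.09=20.4536; Δ=(37.9503−2.7246)/(100.9803−65.7546)=1.0000; B=V−Δ·S=-57.8257
Node (3,3) S=120.2146: V=(p*·92.0468+(1−p*)·37.9503)/1.09=62.3889; Δ=(92.0468−37.9503)/(155.0768−100.9803)=1.0000; B=V−Δ·S=-57.8257
Node (2,0) S=39.5136: V=(p*·-6.8531+(1−p*)·-24.6343)/1.09=-13.5375; Δ=(-6.8531−-24.6343)/(50.9725−33.1914)=1.0000; B=V−Δ·S=-53.0511
Node (2,1) S=60.6816: V=(p*·20.4536+(1−p*)·-6.8531)/1.09=7.6305; Δ=(20.4536−-6.8531)/(78.2793−50.9725)=1.0000; B=V−Δ·S=-53.0511
Node (2,2) S=93.1896: V=(p*·62.3889+(1−p*)·20.4536)/1.09=40.1385; Δ=(62.3889−20.4536)/(120.2146−78.2793)=1.0000; B=V−Δ·S=-53.0511
Node (1,0) S=47.0400: V=(p*·7.6305+(1−p*)·-13.5375)/1.09=-1.6307; Δ=(7.6305−-13.5375)/(60.6816−39.5136)=1.0000; B=V−Δ·S=-48.6707
Node (1,1) S=72.2400: V=(p*·40.1385+(1−p*)·7.6305)/1.09=23.5693; Δ=(40.1385−7.6305)/(93.1896−60.6816)=1.0000; B=V−Δ·S=-48.6707
Node (0,0) S=56.0000: V=(p*·23.5693+(1−p*)·-1.6307)/1.09=11.3480; Δ=(23.5693−-1.6307)/(72.2400−47.0400)=1.0000; B=V−Δ·S=-44.6520
Each (Δ,B) replicates both successor values, so the strategy is self-financing and V0 is arbitrage-free.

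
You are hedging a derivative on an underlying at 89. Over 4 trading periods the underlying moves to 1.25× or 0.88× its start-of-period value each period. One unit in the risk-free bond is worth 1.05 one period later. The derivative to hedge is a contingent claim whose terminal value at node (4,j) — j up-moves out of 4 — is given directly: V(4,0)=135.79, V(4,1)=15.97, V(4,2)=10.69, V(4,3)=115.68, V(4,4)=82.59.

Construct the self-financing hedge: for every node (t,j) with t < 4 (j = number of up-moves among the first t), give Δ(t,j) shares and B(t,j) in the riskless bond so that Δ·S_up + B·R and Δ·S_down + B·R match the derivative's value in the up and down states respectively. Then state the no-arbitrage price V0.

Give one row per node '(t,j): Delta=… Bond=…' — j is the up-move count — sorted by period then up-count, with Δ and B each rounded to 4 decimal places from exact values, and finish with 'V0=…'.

Risk-neutral probability p* = (R−d)/(u−d) = (1.05−0.88)/(1.25−0.88) = 0.4595.
At expiry t=4: V(4,0)=135.7900, V(4,1)=15.9700, V(4,2)=10.6900, V(4,3)=115.6800, V(4,4)=82.5900
Node (3,0) S=60.6510: V=(p*·15.9700+(1−p*)·135.7900)/1.05=76.8929; Δ=(15.9700−135.7900)/(75.8138−53.3729)=-5.3394; B=V−Δ·S=400.7308
Node (3,1) S=86.1520: V=(p*·10.6900+(1−p*)·15.9700)/1.05=12.8991; Δ=(10.6900−15.9700)/(107.6900−75.8138)=-0.1656; B=V−Δ·S=27.1694
Node (3,2) S=122.3750: V=(p*·115.6800+(1−p*)·10.6900)/1.05=56.1225; Δ=(115.6800−10.6900)/(152.9688−107.6900)=2.3187; B=V−Δ·S=-227.6342
Node (3,3) S=173.8281: V=(p*·82.5900+(1−p*)·115.6800)/1.05=95.6919; Δ=(82.5900−115.6800)/(217.2852−152.9688)=-0.5145; B=V−Δ·S=185.1243
Node (2,0) S=68.9216: V=(p*·12.8991+(1−p*)·76.8929)/1.05=45.2289; Δ=(12.8991−76.8929)/(86.1520−60.6510)=-2.5095; B=V−Δ·S=218.1852
Node (2,1) S=97.9000: V=(p*·56.1225+(1−p*)·12.8991)/1.05=31.1986; Δ=(56.1225−12.8991)/(122.3750−86.1520)=1.1933; B=V−Δ·S=-85.6215
Node (2,2) S=139.0625: V=(p*·95.6919+(1−p*)·56.1225)/1.05=70.7648; Δ=(95.6919−56.1225)/(173.8281−122.3750)=0.7690; B=V−Δ·S=-36.1794
Node (1,0) S=78.3200: V=(p*·31.1986+(1−p*)·45.2289)/1.05=36.9358; Δ=(31.1986−45.2289)/(97.9000−68.9216)=-0.4842; B=V−Δ·S=74.8556
Node (1,1) S=111.2500: V=(p*·70.7648+(1−p*)·31.1986)/1.05=47.0263; Δ=(70.7648−31.1986)/(139.0625−97.9000)=0.9612; B=V−Δ·S=-59.9094
Node (0,0) S=89.0000: V=(p*·47.0263+(1−p*)·36.9358)/1.05=39.5924; Δ=(47.0263−36.9358)/(111.2500−78.3200)=0.3064; B=V−Δ·S=12.3205
Each (Δ,B) replicates both successor values, so the strategy is self-financing and V0 is arbitrage-free.

(0,0): Delta=0.3064 Bond=12.3205
(1,0): Delta=-0.4842 Bond=74.8556
(1,1): Delta=0.9612 Bond=-59.9094
(2,0): Delta=-2.5095 Bond=218.1852
(2,1): Delta=1.1933 Bond=-85.6215
(2,2): Delta=0.7690 Bond=-36.1794
(3,0): Delta=-5.3394 Bond=400.7308
(3,1): Delta=-0.1656 Bond=27.1694
(3,2): Delta=2.3187 Bond=-227.6342
(3,3): Delta=-0.5145 Bond=185.1243
V0=39.5924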